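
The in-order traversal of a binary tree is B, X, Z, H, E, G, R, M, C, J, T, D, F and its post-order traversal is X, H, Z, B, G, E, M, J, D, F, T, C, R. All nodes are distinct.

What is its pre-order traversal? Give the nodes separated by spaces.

R E B Z X H G C M T J F D

The last element of post-order is the root; it splits in-order into left and right subtrees.
Root R: left subtree has 6 nodes {B, X, Z, H, E, G}, right has 6 {M, C, J, T, D, F}.
  Root E: left subtree has 4 nodes {B, X, Z, H}, right has 1 {G}.
    Root B: left subtree has 0 nodes { }, right has 3 {X, Z, H}.
      Root Z: left subtree has 1 node {X}, right has 1 {H}.
  Root C: left subtree has 1 node {M}, right has 4 {J, T, D, F}.
    Root T: left subtree has 1 node {J}, right has 2 {D, F}.
      Root F: left subtree has 1 node {D}, right has 0 { }.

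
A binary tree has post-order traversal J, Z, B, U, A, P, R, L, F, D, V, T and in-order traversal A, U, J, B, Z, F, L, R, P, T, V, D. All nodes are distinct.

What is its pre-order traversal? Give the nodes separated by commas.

The last element of post-order is the root; it splits in-order into left and right subtrees.
Root T: left subtree has 9 nodes {A, U, J, B, Z, F, L, R, P}, right has 2 {V, D}.
  Root F: left subtree has 5 nodes {A, U, J, B, Z}, right has 3 {L, R, P}.
    Root A: left subtree has 0 nodes { }, right has 4 {U, J, B, Z}.
      Root U: left subtree has 0 nodes { }, right has 3 {J, B, Z}.
        Root B: left subtree has 1 node {J}, right has 1 {Z}.
    Root L: left subtree has 0 nodes { }, right has 2 {R, P}.
      Root R: left subtree has 0 nodes { }, right has 1 {P}.
  Root V: left subtree has 0 nodes { }, right has 1 {D}.

T, F, A, U, B, J, Z, L, R, P, V, D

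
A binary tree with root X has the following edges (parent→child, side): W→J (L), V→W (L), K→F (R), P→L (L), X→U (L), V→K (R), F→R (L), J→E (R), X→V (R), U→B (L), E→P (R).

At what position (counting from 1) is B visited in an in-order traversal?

In-order visits the left subtree, then the node, then the right subtree.
At X: go left to U.
  At U: go left to B.
    B is a leaf — visit B.
  Visit U.
  At U: no right child.
Visit X.
At X: go right to V.
  At V: go left to W.
    At W: go left to J.
      At J: no left child.
      Visit J.
      At J: go right to E.
        At E: no left child.
        Visit E.
        At E: go right to P.
          At P: go left to L.
            L is a leaf — visit L.
          Visit P.
          At P: no right child.
    Visit W.
    At W: no right child.
  Visit V.
  At V: go right to K.
    At K: no left child.
    Visit K.
    At K: go right to F.
      At F: go left to R.
        R is a leaf — visit R.
      Visit F.
      At F: no right child.
Full in-order sequence: B, U, X, J, E, L, P, W, V, K, R, F.

1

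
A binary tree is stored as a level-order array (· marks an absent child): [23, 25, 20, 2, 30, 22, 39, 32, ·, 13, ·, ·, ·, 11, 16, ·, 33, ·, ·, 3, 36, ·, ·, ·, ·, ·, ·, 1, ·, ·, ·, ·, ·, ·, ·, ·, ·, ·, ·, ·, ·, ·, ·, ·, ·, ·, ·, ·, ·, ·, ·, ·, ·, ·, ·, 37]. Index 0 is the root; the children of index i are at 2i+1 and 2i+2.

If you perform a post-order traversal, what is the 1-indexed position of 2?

3

Post-order visits the left subtree, then the right subtree, then the node.
At 23: go left to 25.
  At 25: go left to 2.
    At 2: go left to 32.
      At 32: no left child.
      At 32: go right to 33.
        33 is a leaf — visit 33.
      Visit 32.
    At 2: no right child.
    Visit 2.
  At 25: go right to 30.
    At 30: go left to 13.
      At 13: go left to 3.
        3 is a leaf — visit 3.
      At 13: go right to 36.
        36 is a leaf — visit 36.
      Visit 13.
    At 30: no right child.
    Visit 30.
  Visit 25.
At 23: go right to 20.
  At 20: go left to 22.
    22 is a leaf — visit 22.
  At 20: go right to 39.
    At 39: go left to 11.
      At 11: go left to 1.
        At 1: go left to 37.
          37 is a leaf — visit 37.
        At 1: no right child.
        Visit 1.
      At 11: no right child.
      Visit 11.
    At 39: go right to 16.
      16 is a leaf — visit 16.
    Visit 39.
  Visit 20.
Visit 23.
Full post-order sequence: 33, 32, 2, 3, 36, 13, 30, 25, 22, 37, 1, 11, 16, 39, 20, 23.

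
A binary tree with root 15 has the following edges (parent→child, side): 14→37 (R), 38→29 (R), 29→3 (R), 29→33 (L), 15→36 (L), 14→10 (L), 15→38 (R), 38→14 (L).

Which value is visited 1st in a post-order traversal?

36

Post-order visits the left subtree, then the right subtree, then the node.
At 15: go left to 36.
  36 is a leaf — visit 36.
At 15: go right to 38.
  At 38: go left to 14.
    At 14: go left to 10.
      10 is a leaf — visit 10.
    At 14: go right to 37.
      37 is a leaf — visit 37.
    Visit 14.
  At 38: go right to 29.
    At 29: go left to 33.
      33 is a leaf — visit 33.
    At 29: go right to 3.
      3 is a leaf — visit 3.
    Visit 29.
  Visit 38.
Visit 15.
Full post-order sequence: 36, 10, 37, 14, 33, 3, 29, 38, 15.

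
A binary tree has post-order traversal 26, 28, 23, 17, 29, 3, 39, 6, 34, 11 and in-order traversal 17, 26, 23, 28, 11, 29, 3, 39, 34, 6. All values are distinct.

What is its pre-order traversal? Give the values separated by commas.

11, 17, 23, 26, 28, 34, 39, 3, 29, 6

The last element of post-order is the root; it splits in-order into left and right subtrees.
Root 11: left subtree has 4 nodes {17, 26, 23, 28}, right has 5 {29, 3, 39, 34, 6}.
  Root 17: left subtree has 0 nodes { }, right has 3 {26, 23, 28}.
    Root 23: left subtree has 1 node {26}, right has 1 {28}.
  Root 34: left subtree has 3 nodes {29, 3, 39}, right has 1 {6}.
    Root 39: left subtree has 2 nodes {29, 3}, right has 0 { }.
      Root 3: left subtree has 1 node {29}, right has 0 { }.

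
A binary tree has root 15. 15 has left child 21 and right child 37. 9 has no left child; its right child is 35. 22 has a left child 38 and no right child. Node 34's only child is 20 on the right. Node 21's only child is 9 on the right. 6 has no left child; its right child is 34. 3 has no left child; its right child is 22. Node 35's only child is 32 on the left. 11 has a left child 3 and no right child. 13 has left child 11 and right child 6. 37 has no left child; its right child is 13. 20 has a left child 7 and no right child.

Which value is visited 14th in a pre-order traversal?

Pre-order visits the node, then its left subtree, then its right subtree.
Visit 15.
At 15: go left to 21.
  Visit 21.
  At 21: no left child.
  At 21: go right to 9.
    Visit 9.
    At 9: no left child.
    At 9: go right to 35.
      Visit 35.
      At 35: go left to 32.
        32 is a leaf — visit 32.
      At 35: no right child.
At 15: go right to 37.
  Visit 37.
  At 37: no left child.
  At 37: go right to 13.
    Visit 13.
    At 13: go left to 11.
      Visit 11.
      At 11: go left to 3.
        Visit 3.
        At 3: no left child.
        At 3: go right to 22.
          Visit 22.
          At 22: go left to 38.
            38 is a leaf — visit 38.
          At 22: no right child.
      At 11: no right child.
    At 13: go right to 6.
      Visit 6.
      At 6: no left child.
      At 6: go right to 34.
        Visit 34.
        At 34: no left child.
        At 34: go right to 20.
          Visit 20.
          At 20: go left to 7.
            7 is a leaf — visit 7.
          At 20: no right child.
Full pre-order sequence: 15, 21, 9, 35, 32, 37, 13, 11, 3, 22, 38, 6, 34, 20, 7.

20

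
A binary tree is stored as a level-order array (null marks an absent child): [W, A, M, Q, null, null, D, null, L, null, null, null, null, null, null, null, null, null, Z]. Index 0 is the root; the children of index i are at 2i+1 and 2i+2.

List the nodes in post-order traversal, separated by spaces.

Z L Q A D M W

Post-order visits the left subtree, then the right subtree, then the node.
At W: go left to A.
  At A: go left to Q.
    At Q: no left child.
    At Q: go right to L.
      At L: no left child.
      At L: go right to Z.
        Z is a leaf — visit Z.
      Visit L.
    Visit Q.
  At A: no right child.
  Visit A.
At W: go right to M.
  At M: no left child.
  At M: go right to D.
    D is a leaf — visit D.
  Visit M.
Visit W.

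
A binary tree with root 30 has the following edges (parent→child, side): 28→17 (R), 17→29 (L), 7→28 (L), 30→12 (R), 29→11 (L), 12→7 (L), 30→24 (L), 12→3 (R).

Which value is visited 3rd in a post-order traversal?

29

Post-order visits the left subtree, then the right subtree, then the node.
At 30: go left to 24.
  24 is a leaf — visit 24.
At 30: go right to 12.
  At 12: go left to 7.
    At 7: go left to 28.
      At 28: no left child.
      At 28: go right to 17.
        At 17: go left to 29.
          At 29: go left to 11.
            11 is a leaf — visit 11.
          At 29: no right child.
          Visit 29.
        At 17: no right child.
        Visit 17.
      Visit 28.
    At 7: no right child.
    Visit 7.
  At 12: go right to 3.
    3 is a leaf — visit 3.
  Visit 12.
Visit 30.
Full post-order sequence: 24, 11, 29, 17, 28, 7, 3, 12, 30.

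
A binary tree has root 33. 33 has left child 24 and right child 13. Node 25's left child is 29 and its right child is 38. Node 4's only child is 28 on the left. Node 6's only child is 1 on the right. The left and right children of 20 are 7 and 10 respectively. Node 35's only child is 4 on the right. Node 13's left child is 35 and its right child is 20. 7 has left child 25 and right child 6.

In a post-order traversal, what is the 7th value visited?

25

Post-order visits the left subtree, then the right subtree, then the node.
At 33: go left to 24.
  24 is a leaf — visit 24.
At 33: go right to 13.
  At 13: go left to 35.
    At 35: no left child.
    At 35: go right to 4.
      At 4: go left to 28.
        28 is a leaf — visit 28.
      At 4: no right child.
      Visit 4.
    Visit 35.
  At 13: go right to 20.
    At 20: go left to 7.
      At 7: go left to 25.
        At 25: go left to 29.
          29 is a leaf — visit 29.
        At 25: go right to 38.
          38 is a leaf — visit 38.
        Visit 25.
      At 7: go right to 6.
        At 6: no left child.
        At 6: go right to 1.
          1 is a leaf — visit 1.
        Visit 6.
      Visit 7.
    At 20: go right to 10.
      10 is a leaf — visit 10.
    Visit 20.
  Visit 13.
Visit 33.
Full post-order sequence: 24, 28, 4, 35, 29, 38, 25, 1, 6, 7, 10, 20, 13, 33.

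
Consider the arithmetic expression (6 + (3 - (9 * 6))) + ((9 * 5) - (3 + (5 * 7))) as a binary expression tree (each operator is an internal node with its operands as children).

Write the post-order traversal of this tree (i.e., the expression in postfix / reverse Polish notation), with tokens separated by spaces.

6 3 9 6 * - + 9 5 * 3 5 7 * + - +

Post-order on an expression tree gives postfix notation: for each operator, emit left operand, right operand, then the operator.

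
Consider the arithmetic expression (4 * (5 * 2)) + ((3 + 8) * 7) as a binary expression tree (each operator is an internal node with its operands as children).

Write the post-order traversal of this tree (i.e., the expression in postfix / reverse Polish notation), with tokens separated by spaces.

Post-order on an expression tree gives postfix notation: for each operator, emit left operand, right operand, then the operator.

4 5 2 * * 3 8 + 7 * +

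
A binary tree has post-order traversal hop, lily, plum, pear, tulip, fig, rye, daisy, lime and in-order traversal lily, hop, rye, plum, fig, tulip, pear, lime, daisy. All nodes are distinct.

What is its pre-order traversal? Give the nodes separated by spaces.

lime rye lily hop fig plum tulip pear daisy

The last element of post-order is the root; it splits in-order into left and right subtrees.
Root lime: left subtree has 7 nodes {lily, hop, rye, plum, fig, tulip, pear}, right has 1 {daisy}.
  Root rye: left subtree has 2 nodes {lily, hop}, right has 4 {plum, fig, tulip, pear}.
    Root lily: left subtree has 0 nodes { }, right has 1 {hop}.
    Root fig: left subtree has 1 node {plum}, right has 2 {tulip, pear}.
      Root tulip: left subtree has 0 nodes { }, right has 1 {pear}.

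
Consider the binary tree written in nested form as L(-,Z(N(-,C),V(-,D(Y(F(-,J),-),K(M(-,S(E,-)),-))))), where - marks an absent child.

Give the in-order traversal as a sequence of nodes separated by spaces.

In-order visits the left subtree, then the node, then the right subtree.
At L: no left child.
Visit L.
At L: go right to Z.
  At Z: go left to N.
    At N: no left child.
    Visit N.
    At N: go right to C.
      C is a leaf — visit C.
  Visit Z.
  At Z: go right to V.
    At V: no left child.
    Visit V.
    At V: go right to D.
      At D: go left to Y.
        At Y: go left to F.
          At F: no left child.
          Visit F.
          At F: go right to J.
            J is a leaf — visit J.
        Visit Y.
        At Y: no right child.
      Visit D.
      At D: go right to K.
        At K: go left to M.
          At M: no left child.
          Visit M.
          At M: go right to S.
            At S: go left to E.
              E is a leaf — visit E.
            Visit S.
            At S: no right child.
        Visit K.
        At K: no right child.

L N C Z V F J Y D M E S K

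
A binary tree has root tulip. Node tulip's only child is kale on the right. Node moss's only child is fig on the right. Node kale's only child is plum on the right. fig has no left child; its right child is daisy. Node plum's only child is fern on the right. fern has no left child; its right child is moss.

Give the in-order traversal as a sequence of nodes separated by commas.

In-order visits the left subtree, then the node, then the right subtree.
At tulip: no left child.
Visit tulip.
At tulip: go right to kale.
  At kale: no left child.
  Visit kale.
  At kale: go right to plum.
    At plum: no left child.
    Visit plum.
    At plum: go right to fern.
      At fern: no left child.
      Visit fern.
      At fern: go right to moss.
        At moss: no left child.
        Visit moss.
        At moss: go right to fig.
          At fig: no left child.
          Visit fig.
          At fig: go right to daisy.
            daisy is a leaf — visit daisy.

tulip, kale, plum, fern, moss, fig, daisy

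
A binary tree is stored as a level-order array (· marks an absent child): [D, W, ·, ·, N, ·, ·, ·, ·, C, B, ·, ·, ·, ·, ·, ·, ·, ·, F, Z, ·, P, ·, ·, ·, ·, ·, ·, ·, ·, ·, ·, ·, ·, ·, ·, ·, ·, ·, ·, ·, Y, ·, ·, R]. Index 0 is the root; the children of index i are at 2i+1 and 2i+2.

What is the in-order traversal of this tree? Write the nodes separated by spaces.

In-order visits the left subtree, then the node, then the right subtree.
At D: go left to W.
  At W: no left child.
  Visit W.
  At W: go right to N.
    At N: go left to C.
      At C: go left to F.
        F is a leaf — visit F.
      Visit C.
      At C: go right to Z.
        At Z: no left child.
        Visit Z.
        At Z: go right to Y.
          Y is a leaf — visit Y.
    Visit N.
    At N: go right to B.
      At B: no left child.
      Visit B.
      At B: go right to P.
        At P: go left to R.
          R is a leaf — visit R.
        Visit P.
        At P: no right child.
Visit D.
At D: no right child.

W F C Z Y N B R P D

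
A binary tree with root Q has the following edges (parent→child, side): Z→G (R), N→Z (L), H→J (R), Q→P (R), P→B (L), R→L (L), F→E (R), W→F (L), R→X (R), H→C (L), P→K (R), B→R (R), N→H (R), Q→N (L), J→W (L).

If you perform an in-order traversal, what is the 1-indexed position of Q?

In-order visits the left subtree, then the node, then the right subtree.
At Q: go left to N.
  At N: go left to Z.
    At Z: no left child.
    Visit Z.
    At Z: go right to G.
      G is a leaf — visit G.
  Visit N.
  At N: go right to H.
    At H: go left to C.
      C is a leaf — visit C.
    Visit H.
    At H: go right to J.
      At J: go left to W.
        At W: go left to F.
          At F: no left child.
          Visit F.
          At F: go right to E.
            E is a leaf — visit E.
        Visit W.
        At W: no right child.
      Visit J.
      At J: no right child.
Visit Q.
At Q: go right to P.
  At P: go left to B.
    At B: no left child.
    Visit B.
    At B: go right to R.
      At R: go left to L.
        L is a leaf — visit L.
      Visit R.
      At R: go right to X.
        X is a leaf — visit X.
  Visit P.
  At P: go right to K.
    K is a leaf — visit K.
Full in-order sequence: Z, G, N, C, H, F, E, W, J, Q, B, L, R, X, P, K.

10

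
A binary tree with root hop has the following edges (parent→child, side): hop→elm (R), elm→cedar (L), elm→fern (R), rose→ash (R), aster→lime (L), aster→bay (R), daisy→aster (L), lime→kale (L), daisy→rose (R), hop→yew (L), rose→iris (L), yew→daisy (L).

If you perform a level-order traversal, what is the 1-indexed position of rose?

Level-order visits nodes level by level from the root, left to right within each level.
Level 0: hop
Level 1: yew, elm
Level 2: daisy, cedar, fern
Level 3: aster, rose
Level 4: lime, bay, iris, ash
Level 5: kale
Full level-order sequence: hop, yew, elm, daisy, cedar, fern, aster, rose, lime, bay, iris, ash, kale.

8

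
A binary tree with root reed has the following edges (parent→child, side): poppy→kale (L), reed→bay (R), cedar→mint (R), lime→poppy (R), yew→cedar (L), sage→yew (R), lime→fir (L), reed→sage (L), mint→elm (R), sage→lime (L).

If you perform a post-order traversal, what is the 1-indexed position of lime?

Post-order visits the left subtree, then the right subtree, then the node.
At reed: go left to sage.
  At sage: go left to lime.
    At lime: go left to fir.
      fir is a leaf — visit fir.
    At lime: go right to poppy.
      At poppy: go left to kale.
        kale is a leaf — visit kale.
      At poppy: no right child.
      Visit poppy.
    Visit lime.
  At sage: go right to yew.
    At yew: go left to cedar.
      At cedar: no left child.
      At cedar: go right to mint.
        At mint: no left child.
        At mint: go right to elm.
          elm is a leaf — visit elm.
        Visit mint.
      Visit cedar.
    At yew: no right child.
    Visit yew.
  Visit sage.
At reed: go right to bay.
  bay is a leaf — visit bay.
Visit reed.
Full post-order sequence: fir, kale, poppy, lime, elm, mint, cedar, yew, sage, bay, reed.

4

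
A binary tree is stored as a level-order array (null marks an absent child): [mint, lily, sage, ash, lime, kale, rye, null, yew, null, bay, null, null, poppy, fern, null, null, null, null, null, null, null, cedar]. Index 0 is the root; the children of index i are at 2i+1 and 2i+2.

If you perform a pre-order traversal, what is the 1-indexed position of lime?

Pre-order visits the node, then its left subtree, then its right subtree.
Visit mint.
At mint: go left to lily.
  Visit lily.
  At lily: go left to ash.
    Visit ash.
    At ash: no left child.
    At ash: go right to yew.
      yew is a leaf — visit yew.
  At lily: go right to lime.
    Visit lime.
    At lime: no left child.
    At lime: go right to bay.
      Visit bay.
      At bay: no left child.
      At bay: go right to cedar.
        cedar is a leaf — visit cedar.
At mint: go right to sage.
  Visit sage.
  At sage: go left to kale.
    kale is a leaf — visit kale.
  At sage: go right to rye.
    Visit rye.
    At rye: go left to poppy.
      poppy is a leaf — visit poppy.
    At rye: go right to fern.
      fern is a leaf — visit fern.
Full pre-order sequence: mint, lily, ash, yew, lime, bay, cedar, sage, kale, rye, poppy, fern.

5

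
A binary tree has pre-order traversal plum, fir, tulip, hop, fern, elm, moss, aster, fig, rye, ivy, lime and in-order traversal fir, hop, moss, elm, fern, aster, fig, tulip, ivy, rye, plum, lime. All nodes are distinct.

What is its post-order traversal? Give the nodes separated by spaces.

moss elm fig aster fern hop ivy rye tulip fir lime plum

The first element of pre-order is the root; it splits in-order into left and right subtrees.
Root plum: left subtree has 10 nodes {fir, hop, moss, elm, fern, aster, fig, tulip, ivy, rye}, right has 1 {lime}.
  Root fir: left subtree has 0 nodes { }, right has 9 {hop, moss, elm, fern, aster, fig, tulip, ivy, rye}.
    Root tulip: left subtree has 6 nodes {hop, moss, elm, fern, aster, fig}, right has 2 {ivy, rye}.
      Root hop: left subtree has 0 nodes { }, right has 5 {moss, elm, fern, aster, fig}.
        Root fern: left subtree has 2 nodes {moss, elm}, right has 2 {aster, fig}.
          Root elm: left subtree has 1 node {moss}, right has 0 { }.
          Root aster: left subtree has 0 nodes { }, right has 1 {fig}.
      Root rye: left subtree has 1 node {ivy}, right has 0 { }.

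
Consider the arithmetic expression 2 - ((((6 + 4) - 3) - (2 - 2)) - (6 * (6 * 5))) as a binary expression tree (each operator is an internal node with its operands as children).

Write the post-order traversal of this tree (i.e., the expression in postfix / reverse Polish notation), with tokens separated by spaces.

Post-order on an expression tree gives postfix notation: for each operator, emit left operand, right operand, then the operator.

2 6 4 + 3 - 2 2 - - 6 6 5 * * - -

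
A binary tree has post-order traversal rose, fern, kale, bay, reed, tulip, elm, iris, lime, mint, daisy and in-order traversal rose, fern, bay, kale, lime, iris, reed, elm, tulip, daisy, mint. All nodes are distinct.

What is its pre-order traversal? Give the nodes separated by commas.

The last element of post-order is the root; it splits in-order into left and right subtrees.
Root daisy: left subtree has 9 nodes {rose, fern, bay, kale, lime, iris, reed, elm, tulip}, right has 1 {mint}.
  Root lime: left subtree has 4 nodes {rose, fern, bay, kale}, right has 4 {iris, reed, elm, tulip}.
    Root bay: left subtree has 2 nodes {rose, fern}, right has 1 {kale}.
      Root fern: left subtree has 1 node {rose}, right has 0 { }.
    Root iris: left subtree has 0 nodes { }, right has 3 {reed, elm, tulip}.
      Root elm: left subtree has 1 node {reed}, right has 1 {tulip}.

daisy, lime, bay, fern, rose, kale, iris, elm, reed, tulip, mint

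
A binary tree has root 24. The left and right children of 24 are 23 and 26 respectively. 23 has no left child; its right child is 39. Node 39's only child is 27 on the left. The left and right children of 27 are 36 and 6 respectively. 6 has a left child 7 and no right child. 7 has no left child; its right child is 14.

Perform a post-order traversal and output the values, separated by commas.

36, 14, 7, 6, 27, 39, 23, 26, 24

Post-order visits the left subtree, then the right subtree, then the node.
At 24: go left to 23.
  At 23: no left child.
  At 23: go right to 39.
    At 39: go left to 27.
      At 27: go left to 36.
        36 is a leaf — visit 36.
      At 27: go right to 6.
        At 6: go left to 7.
          At 7: no left child.
          At 7: go right to 14.
            14 is a leaf — visit 14.
          Visit 7.
        At 6: no right child.
        Visit 6.
      Visit 27.
    At 39: no right child.
    Visit 39.
  Visit 23.
At 24: go right to 26.
  26 is a leaf — visit 26.
Visit 24.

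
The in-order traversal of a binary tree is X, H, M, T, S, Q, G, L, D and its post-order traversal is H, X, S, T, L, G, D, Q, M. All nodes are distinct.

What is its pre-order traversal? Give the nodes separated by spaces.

The last element of post-order is the root; it splits in-order into left and right subtrees.
Root M: left subtree has 2 nodes {X, H}, right has 6 {T, S, Q, G, L, D}.
  Root X: left subtree has 0 nodes { }, right has 1 {H}.
  Root Q: left subtree has 2 nodes {T, S}, right has 3 {G, L, D}.
    Root T: left subtree has 0 nodes { }, right has 1 {S}.
    Root D: left subtree has 2 nodes {G, L}, right has 0 { }.
      Root G: left subtree has 0 nodes { }, right has 1 {L}.

M X H Q T S D G L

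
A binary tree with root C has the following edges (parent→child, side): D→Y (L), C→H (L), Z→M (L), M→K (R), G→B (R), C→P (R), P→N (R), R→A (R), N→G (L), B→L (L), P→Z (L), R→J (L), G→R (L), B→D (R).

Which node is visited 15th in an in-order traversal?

In-order visits the left subtree, then the node, then the right subtree.
At C: go left to H.
  H is a leaf — visit H.
Visit C.
At C: go right to P.
  At P: go left to Z.
    At Z: go left to M.
      At M: no left child.
      Visit M.
      At M: go right to K.
        K is a leaf — visit K.
    Visit Z.
    At Z: no right child.
  Visit P.
  At P: go right to N.
    At N: go left to G.
      At G: go left to R.
        At R: go left to J.
          J is a leaf — visit J.
        Visit R.
        At R: go right to A.
          A is a leaf — visit A.
      Visit G.
      At G: go right to B.
        At B: go left to L.
          L is a leaf — visit L.
        Visit B.
        At B: go right to D.
          At D: go left to Y.
            Y is a leaf — visit Y.
          Visit D.
          At D: no right child.
    Visit N.
    At N: no right child.
Full in-order sequence: H, C, M, K, Z, P, J, R, A, G, L, B, Y, D, N.

N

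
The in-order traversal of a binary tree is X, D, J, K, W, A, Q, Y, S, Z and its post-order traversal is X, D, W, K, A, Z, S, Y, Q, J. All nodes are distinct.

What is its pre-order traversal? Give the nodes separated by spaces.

J D X Q A K W Y S Z

The last element of post-order is the root; it splits in-order into left and right subtrees.
Root J: left subtree has 2 nodes {X, D}, right has 7 {K, W, A, Q, Y, S, Z}.
  Root D: left subtree has 1 node {X}, right has 0 { }.
  Root Q: left subtree has 3 nodes {K, W, A}, right has 3 {Y, S, Z}.
    Root A: left subtree has 2 nodes {K, W}, right has 0 { }.
      Root K: left subtree has 0 nodes { }, right has 1 {W}.
    Root Y: left subtree has 0 nodes { }, right has 2 {S, Z}.
      Root S: left subtree has 0 nodes { }, right has 1 {Z}.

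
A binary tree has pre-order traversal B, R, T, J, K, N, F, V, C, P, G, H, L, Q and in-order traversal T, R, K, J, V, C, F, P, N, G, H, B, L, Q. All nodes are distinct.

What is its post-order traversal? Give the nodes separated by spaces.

The first element of pre-order is the root; it splits in-order into left and right subtrees.
Root B: left subtree has 11 nodes {T, R, K, J, V, C, F, P, N, G, H}, right has 2 {L, Q}.
  Root R: left subtree has 1 node {T}, right has 9 {K, J, V, C, F, P, N, G, H}.
    Root J: left subtree has 1 node {K}, right has 7 {V, C, F, P, N, G, H}.
      Root N: left subtree has 4 nodes {V, C, F, P}, right has 2 {G, H}.
        Root F: left subtree has 2 nodes {V, C}, right has 1 {P}.
          Root V: left subtree has 0 nodes { }, right has 1 {C}.
        Root G: left subtree has 0 nodes { }, right has 1 {H}.
  Root L: left subtree has 0 nodes { }, right has 1 {Q}.

T K C V P F H G N J R Q L B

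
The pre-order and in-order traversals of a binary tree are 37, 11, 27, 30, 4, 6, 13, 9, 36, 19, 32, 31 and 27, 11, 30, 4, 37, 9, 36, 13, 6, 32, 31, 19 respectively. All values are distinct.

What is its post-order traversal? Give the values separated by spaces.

27 4 30 11 36 9 13 31 32 19 6 37

The first element of pre-order is the root; it splits in-order into left and right subtrees.
Root 37: left subtree has 4 nodes {27, 11, 30, 4}, right has 7 {9, 36, 13, 6, 32, 31, 19}.
  Root 11: left subtree has 1 node {27}, right has 2 {30, 4}.
    Root 30: left subtree has 0 nodes { }, right has 1 {4}.
  Root 6: left subtree has 3 nodes {9, 36, 13}, right has 3 {32, 31, 19}.
    Root 13: left subtree has 2 nodes {9, 36}, right has 0 { }.
      Root 9: left subtree has 0 nodes { }, right has 1 {36}.
    Root 19: left subtree has 2 nodes {32, 31}, right has 0 { }.
      Root 32: left subtree has 0 nodes { }, right has 1 {31}.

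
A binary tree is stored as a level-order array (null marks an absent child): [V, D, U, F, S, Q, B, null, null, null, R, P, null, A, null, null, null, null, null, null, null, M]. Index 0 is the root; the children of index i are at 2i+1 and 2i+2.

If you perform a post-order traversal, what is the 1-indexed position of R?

3

Post-order visits the left subtree, then the right subtree, then the node.
At V: go left to D.
  At D: go left to F.
    F is a leaf — visit F.
  At D: go right to S.
    At S: no left child.
    At S: go right to R.
      At R: go left to M.
        M is a leaf — visit M.
      At R: no right child.
      Visit R.
    Visit S.
  Visit D.
At V: go right to U.
  At U: go left to Q.
    At Q: go left to P.
      P is a leaf — visit P.
    At Q: no right child.
    Visit Q.
  At U: go right to B.
    At B: go left to A.
      A is a leaf — visit A.
    At B: no right child.
    Visit B.
  Visit U.
Visit V.
Full post-order sequence: F, M, R, S, D, P, Q, A, B, U, V.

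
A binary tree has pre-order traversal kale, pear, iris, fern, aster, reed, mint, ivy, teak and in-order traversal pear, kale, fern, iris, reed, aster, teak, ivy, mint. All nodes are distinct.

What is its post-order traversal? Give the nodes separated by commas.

The first element of pre-order is the root; it splits in-order into left and right subtrees.
Root kale: left subtree has 1 node {pear}, right has 7 {fern, iris, reed, aster, teak, ivy, mint}.
  Root iris: left subtree has 1 node {fern}, right has 5 {reed, aster, teak, ivy, mint}.
    Root aster: left subtree has 1 node {reed}, right has 3 {teak, ivy, mint}.
      Root mint: left subtree has 2 nodes {teak, ivy}, right has 0 { }.
        Root ivy: left subtree has 1 node {teak}, right has 0 { }.

pear, fern, reed, teak, ivy, mint, aster, iris, kale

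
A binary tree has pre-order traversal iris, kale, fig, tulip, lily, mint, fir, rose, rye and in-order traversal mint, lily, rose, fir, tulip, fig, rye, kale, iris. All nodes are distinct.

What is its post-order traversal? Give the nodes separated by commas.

mint, rose, fir, lily, tulip, rye, fig, kale, iris

The first element of pre-order is the root; it splits in-order into left and right subtrees.
Root iris: left subtree has 8 nodes {mint, lily, rose, fir, tulip, fig, rye, kale}, right has 0 { }.
  Root kale: left subtree has 7 nodes {mint, lily, rose, fir, tulip, fig, rye}, right has 0 { }.
    Root fig: left subtree has 5 nodes {mint, lily, rose, fir, tulip}, right has 1 {rye}.
      Root tulip: left subtree has 4 nodes {mint, lily, rose, fir}, right has 0 { }.
        Root lily: left subtree has 1 node {mint}, right has 2 {rose, fir}.
          Root fir: left subtree has 1 node {rose}, right has 0 { }.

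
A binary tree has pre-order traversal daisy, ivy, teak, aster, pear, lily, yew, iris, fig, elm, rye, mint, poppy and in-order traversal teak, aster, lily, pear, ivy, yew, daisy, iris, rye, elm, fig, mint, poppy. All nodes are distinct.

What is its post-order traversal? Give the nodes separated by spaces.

The first element of pre-order is the root; it splits in-order into left and right subtrees.
Root daisy: left subtree has 6 nodes {teak, aster, lily, pear, ivy, yew}, right has 6 {iris, rye, elm, fig, mint, poppy}.
  Root ivy: left subtree has 4 nodes {teak, aster, lily, pear}, right has 1 {yew}.
    Root teak: left subtree has 0 nodes { }, right has 3 {aster, lily, pear}.
      Root aster: left subtree has 0 nodes { }, right has 2 {lily, pear}.
        Root pear: left subtree has 1 node {lily}, right has 0 { }.
  Root iris: left subtree has 0 nodes { }, right has 5 {rye, elm, fig, mint, poppy}.
    Root fig: left subtree has 2 nodes {rye, elm}, right has 2 {mint, poppy}.
      Root elm: left subtree has 1 node {rye}, right has 0 { }.
      Root mint: left subtree has 0 nodes { }, right has 1 {poppy}.

lily pear aster teak yew ivy rye elm poppy mint fig iris daisy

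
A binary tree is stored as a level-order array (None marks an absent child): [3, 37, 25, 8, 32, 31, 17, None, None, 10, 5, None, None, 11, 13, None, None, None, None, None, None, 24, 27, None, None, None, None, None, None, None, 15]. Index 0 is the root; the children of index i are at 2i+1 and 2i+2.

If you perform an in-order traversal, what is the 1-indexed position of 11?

In-order visits the left subtree, then the node, then the right subtree.
At 3: go left to 37.
  At 37: go left to 8.
    8 is a leaf — visit 8.
  Visit 37.
  At 37: go right to 32.
    At 32: go left to 10.
      10 is a leaf — visit 10.
    Visit 32.
    At 32: go right to 5.
      At 5: go left to 24.
        24 is a leaf — visit 24.
      Visit 5.
      At 5: go right to 27.
        27 is a leaf — visit 27.
Visit 3.
At 3: go right to 25.
  At 25: go left to 31.
    31 is a leaf — visit 31.
  Visit 25.
  At 25: go right to 17.
    At 17: go left to 11.
      11 is a leaf — visit 11.
    Visit 17.
    At 17: go right to 13.
      At 13: no left child.
      Visit 13.
      At 13: go right to 15.
        15 is a leaf — visit 15.
Full in-order sequence: 8, 37, 10, 32, 24, 5, 27, 3, 31, 25, 11, 17, 13, 15.

11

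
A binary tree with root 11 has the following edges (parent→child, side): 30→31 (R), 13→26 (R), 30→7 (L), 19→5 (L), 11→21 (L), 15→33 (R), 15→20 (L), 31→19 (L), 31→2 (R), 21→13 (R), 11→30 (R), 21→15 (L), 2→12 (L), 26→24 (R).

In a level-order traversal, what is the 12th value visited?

2

Level-order visits nodes level by level from the root, left to right within each level.
Level 0: 11
Level 1: 21, 30
Level 2: 15, 13, 7, 31
Level 3: 20, 33, 26, 19, 2
Level 4: 24, 5, 12
Full level-order sequence: 11, 21, 30, 15, 13, 7, 31, 20, 33, 26, 19, 2, 24, 5, 12.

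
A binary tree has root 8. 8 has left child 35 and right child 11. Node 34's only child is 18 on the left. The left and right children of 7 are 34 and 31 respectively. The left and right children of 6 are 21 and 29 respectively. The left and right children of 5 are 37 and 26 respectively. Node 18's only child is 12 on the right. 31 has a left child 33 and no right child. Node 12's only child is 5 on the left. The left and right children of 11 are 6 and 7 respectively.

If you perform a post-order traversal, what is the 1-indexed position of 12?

Post-order visits the left subtree, then the right subtree, then the node.
At 8: go left to 35.
  35 is a leaf — visit 35.
At 8: go right to 11.
  At 11: go left to 6.
    At 6: go left to 21.
      21 is a leaf — visit 21.
    At 6: go right to 29.
      29 is a leaf — visit 29.
    Visit 6.
  At 11: go right to 7.
    At 7: go left to 34.
      At 34: go left to 18.
        At 18: no left child.
        At 18: go right to 12.
          At 12: go left to 5.
            At 5: go left to 37.
              37 is a leaf — visit 37.
            At 5: go right to 26.
              26 is a leaf — visit 26.
            Visit 5.
          At 12: no right child.
          Visit 12.
        Visit 18.
      At 34: no right child.
      Visit 34.
    At 7: go right to 31.
      At 31: go left to 33.
        33 is a leaf — visit 33.
      At 31: no right child.
      Visit 31.
    Visit 7.
  Visit 11.
Visit 8.
Full post-order sequence: 35, 21, 29, 6, 37, 26, 5, 12, 18, 34, 33, 31, 7, 11, 8.

8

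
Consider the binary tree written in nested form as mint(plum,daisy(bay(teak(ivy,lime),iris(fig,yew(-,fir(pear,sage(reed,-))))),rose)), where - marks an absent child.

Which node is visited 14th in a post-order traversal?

daisy

Post-order visits the left subtree, then the right subtree, then the node.
At mint: go left to plum.
  plum is a leaf — visit plum.
At mint: go right to daisy.
  At daisy: go left to bay.
    At bay: go left to teak.
      At teak: go left to ivy.
        ivy is a leaf — visit ivy.
      At teak: go right to lime.
        lime is a leaf — visit lime.
      Visit teak.
    At bay: go right to iris.
      At iris: go left to fig.
        fig is a leaf — visit fig.
      At iris: go right to yew.
        At yew: no left child.
        At yew: go right to fir.
          At fir: go left to pear.
            pear is a leaf — visit pear.
          At fir: go right to sage.
            At sage: go left to reed.
              reed is a leaf — visit reed.
            At sage: no right child.
            Visit sage.
          Visit fir.
        Visit yew.
      Visit iris.
    Visit bay.
  At daisy: go right to rose.
    rose is a leaf — visit rose.
  Visit daisy.
Visit mint.
Full post-order sequence: plum, ivy, lime, teak, fig, pear, reed, sage, fir, yew, iris, bay, rose, daisy, mint.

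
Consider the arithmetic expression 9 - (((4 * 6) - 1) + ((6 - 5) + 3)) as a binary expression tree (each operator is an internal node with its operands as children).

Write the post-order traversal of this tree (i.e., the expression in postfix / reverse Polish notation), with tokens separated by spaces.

Post-order on an expression tree gives postfix notation: for each operator, emit left operand, right operand, then the operator.

9 4 6 * 1 - 6 5 - 3 + + -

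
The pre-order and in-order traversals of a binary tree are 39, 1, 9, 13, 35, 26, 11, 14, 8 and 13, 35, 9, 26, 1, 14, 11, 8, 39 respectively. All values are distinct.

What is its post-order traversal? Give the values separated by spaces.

35 13 26 9 14 8 11 1 39

The first element of pre-order is the root; it splits in-order into left and right subtrees.
Root 39: left subtree has 8 nodes {13, 35, 9, 26, 1, 14, 11, 8}, right has 0 { }.
  Root 1: left subtree has 4 nodes {13, 35, 9, 26}, right has 3 {14, 11, 8}.
    Root 9: left subtree has 2 nodes {13, 35}, right has 1 {26}.
      Root 13: left subtree has 0 nodes { }, right has 1 {35}.
    Root 11: left subtree has 1 node {14}, right has 1 {8}.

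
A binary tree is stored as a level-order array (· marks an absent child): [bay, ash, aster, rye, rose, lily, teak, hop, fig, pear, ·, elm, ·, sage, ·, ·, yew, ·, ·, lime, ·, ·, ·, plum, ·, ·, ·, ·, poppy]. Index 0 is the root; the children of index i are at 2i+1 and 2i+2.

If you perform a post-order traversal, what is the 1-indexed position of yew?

Post-order visits the left subtree, then the right subtree, then the node.
At bay: go left to ash.
  At ash: go left to rye.
    At rye: go left to hop.
      At hop: no left child.
      At hop: go right to yew.
        yew is a leaf — visit yew.
      Visit hop.
    At rye: go right to fig.
      fig is a leaf — visit fig.
    Visit rye.
  At ash: go right to rose.
    At rose: go left to pear.
      At pear: go left to lime.
        lime is a leaf — visit lime.
      At pear: no right child.
      Visit pear.
    At rose: no right child.
    Visit rose.
  Visit ash.
At bay: go right to aster.
  At aster: go left to lily.
    At lily: go left to elm.
      At elm: go left to plum.
        plum is a leaf — visit plum.
      At elm: no right child.
      Visit elm.
    At lily: no right child.
    Visit lily.
  At aster: go right to teak.
    At teak: go left to sage.
      At sage: no left child.
      At sage: go right to poppy.
        poppy is a leaf — visit poppy.
      Visit sage.
    At teak: no right child.
    Visit teak.
  Visit aster.
Visit bay.
Full post-order sequence: yew, hop, fig, rye, lime, pear, rose, ash, plum, elm, lily, poppy, sage, teak, aster, bay.

1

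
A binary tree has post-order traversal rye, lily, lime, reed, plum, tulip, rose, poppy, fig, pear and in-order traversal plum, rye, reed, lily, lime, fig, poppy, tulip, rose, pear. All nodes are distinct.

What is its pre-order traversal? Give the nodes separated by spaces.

pear fig plum reed rye lime lily poppy rose tulip

The last element of post-order is the root; it splits in-order into left and right subtrees.
Root pear: left subtree has 9 nodes {plum, rye, reed, lily, lime, fig, poppy, tulip, rose}, right has 0 { }.
  Root fig: left subtree has 5 nodes {plum, rye, reed, lily, lime}, right has 3 {poppy, tulip, rose}.
    Root plum: left subtree has 0 nodes { }, right has 4 {rye, reed, lily, lime}.
      Root reed: left subtree has 1 node {rye}, right has 2 {lily, lime}.
        Root lime: left subtree has 1 node {lily}, right has 0 { }.
    Root poppy: left subtree has 0 nodes { }, right has 2 {tulip, rose}.
      Root rose: left subtree has 1 node {tulip}, right has 0 { }.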